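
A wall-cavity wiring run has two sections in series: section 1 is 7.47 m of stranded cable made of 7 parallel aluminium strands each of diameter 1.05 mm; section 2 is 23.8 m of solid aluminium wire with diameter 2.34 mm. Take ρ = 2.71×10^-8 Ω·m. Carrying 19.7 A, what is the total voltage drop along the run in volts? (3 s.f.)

Section 1: A_strand = π(5.2500e-04)² = 8.659e-07 m²; R₁ = ρL/(N·A_s) = (2.71×10^-8)(7.47)/(7×8.659e-07) = 0.0334 Ω
Section 2: A = π(d/2)² = π(1.1700e-03 m)² = 4.301e-06 m²
R₂ = (2.71×10^-8)(23.8)/(4.301e-06) = 0.15 Ω
R = R₁ + R₂ = 0.1834 Ω
V = IR = 19.7 × 0.1834 = 3.61 V

3.61 V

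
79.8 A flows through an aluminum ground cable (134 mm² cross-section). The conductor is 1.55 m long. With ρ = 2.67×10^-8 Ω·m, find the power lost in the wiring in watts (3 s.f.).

1.97 W

A = 134 mm² = 1.340e-04 m²
R = ρL/A = (2.67×10^-8)(1.55)/(1.340e-04) = 3.088×10^-4 Ω
P = I²R = (79.8)² × 3.088×10^-4 = 1.97 W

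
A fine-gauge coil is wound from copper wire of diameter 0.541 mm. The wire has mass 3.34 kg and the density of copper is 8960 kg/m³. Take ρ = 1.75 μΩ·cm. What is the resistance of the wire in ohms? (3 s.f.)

123 Ω

ρ = 1.75 μΩ·cm = 1.75×10^-8 Ω·m
A = π(d/2)² = π(2.7050e-04 m)² = 2.2987e-07 m²
L = m/(density·A) = 3.34/(8960×2.2987e-07) = 1622 m
R = ρL/A = (1.75×10^-8)(1622)/(2.2987e-07) = 123 Ω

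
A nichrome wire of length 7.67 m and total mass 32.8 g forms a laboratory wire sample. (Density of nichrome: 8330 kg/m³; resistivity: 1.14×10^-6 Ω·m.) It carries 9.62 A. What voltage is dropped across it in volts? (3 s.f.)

164 V

A = m/(density·L) = 0.0328/(8330×7.67) = 5.1337e-07 m²
R = ρL/A = (1.14×10^-6)(7.67)/(5.1337e-07) = 17.03 Ω
V = IR = 9.62 × 17.03 = 164 V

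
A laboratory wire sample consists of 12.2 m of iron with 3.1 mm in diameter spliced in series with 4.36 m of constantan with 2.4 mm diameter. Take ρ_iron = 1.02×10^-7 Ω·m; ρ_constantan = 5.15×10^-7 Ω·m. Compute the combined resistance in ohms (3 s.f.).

0.661 Ω

Segment 1: A = π(d/2)² = π(1.5500e-03 m)² = 7.548e-06 m²
R₁ = ρL/A = (1.02×10^-7)(12.2)/(7.548e-06) = 0.1649 Ω
Segment 2: A = π(d/2)² = π(1.2000e-03 m)² = 4.524e-06 m²
R₂ = (5.15×10^-7)(4.36)/(4.524e-06) = 0.4963 Ω
R = R₁ + R₂ = 0.661 Ω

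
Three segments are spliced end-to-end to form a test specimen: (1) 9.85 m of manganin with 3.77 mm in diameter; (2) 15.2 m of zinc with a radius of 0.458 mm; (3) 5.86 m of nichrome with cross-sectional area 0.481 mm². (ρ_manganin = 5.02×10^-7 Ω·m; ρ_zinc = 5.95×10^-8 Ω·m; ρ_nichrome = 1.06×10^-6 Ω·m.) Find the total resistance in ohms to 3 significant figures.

14.7 Ω

Seg 1: A = π(d/2)² = π(1.8850e-03 m)² = 1.116e-05 m²
R_1 = (5.02×10^-7)(9.85)/(1.116e-05) = 0.443 Ω
Seg 2: A = πr² = π(4.5800e-04 m)² = 6.590e-07 m²
R_2 = (5.95×10^-8)(15.2)/(6.590e-07) = 1.372 Ω
Seg 3: A = 0.481 mm² = 4.810e-07 m²
R_3 = (1.06×10^-6)(5.86)/(4.810e-07) = 12.91 Ω
R_total = R_1 + R_2 + R_3 = 14.7 Ω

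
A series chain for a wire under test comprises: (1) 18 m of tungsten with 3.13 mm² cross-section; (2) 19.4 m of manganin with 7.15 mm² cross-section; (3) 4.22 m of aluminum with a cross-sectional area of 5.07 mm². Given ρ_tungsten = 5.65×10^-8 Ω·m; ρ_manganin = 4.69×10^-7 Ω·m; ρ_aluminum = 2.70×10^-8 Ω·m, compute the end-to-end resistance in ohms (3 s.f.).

1.62 Ω

Seg 1: A = 3.13 mm² = 3.130e-06 m²
R_1 = (5.65×10^-8)(18)/(3.130e-06) = 0.3249 Ω
Seg 2: A = 7.15 mm² = 7.150e-06 m²
R_2 = (4.69×10^-7)(19.4)/(7.150e-06) = 1.273 Ω
Seg 3: A = 5.07 mm² = 5.070e-06 m²
R_3 = (2.70×10^-8)(4.22)/(5.070e-06) = 0.02247 Ω
R_total = R_1 + R_2 + R_3 = 1.62 Ω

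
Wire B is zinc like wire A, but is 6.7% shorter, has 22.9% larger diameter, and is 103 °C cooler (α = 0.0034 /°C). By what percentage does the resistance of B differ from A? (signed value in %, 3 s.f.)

R ∝ ρL/d² with ρ ∝ (1+αΔT), so R_B/R_A = (1 − 6.7/100) × (1 + 22.9/100)⁻² × (1 − 0.0034×103)
= 0.933 × 0.6621 × 0.6498 = 0.4014
(R_B − R_A)/R_A = 0.4014 − 1 = -59.9%

-59.9%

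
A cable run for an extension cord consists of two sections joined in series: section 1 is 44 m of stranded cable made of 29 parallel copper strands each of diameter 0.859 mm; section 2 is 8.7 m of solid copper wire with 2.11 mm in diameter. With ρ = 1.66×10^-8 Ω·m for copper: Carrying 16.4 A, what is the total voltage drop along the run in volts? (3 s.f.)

Section 1: A_strand = π(4.2950e-04)² = 5.795e-07 m²; R₁ = ρL/(N·A_s) = (1.66×10^-8)(44)/(29×5.795e-07) = 0.04346 Ω
Section 2: A = π(d/2)² = π(1.0550e-03 m)² = 3.497e-06 m²
R₂ = (1.66×10^-8)(8.7)/(3.497e-06) = 0.0413 Ω
R = R₁ + R₂ = 0.08476 Ω
V = IR = 16.4 × 0.08476 = 1.39 V

1.39 V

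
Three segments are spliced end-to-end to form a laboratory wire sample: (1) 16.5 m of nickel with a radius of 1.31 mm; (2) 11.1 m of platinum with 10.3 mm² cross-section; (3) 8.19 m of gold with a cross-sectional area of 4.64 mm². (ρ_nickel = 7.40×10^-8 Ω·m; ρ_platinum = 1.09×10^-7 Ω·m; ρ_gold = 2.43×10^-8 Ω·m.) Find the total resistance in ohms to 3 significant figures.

Seg 1: A = πr² = π(1.3100e-03 m)² = 5.391e-06 m²
R_1 = (7.40×10^-8)(16.5)/(5.391e-06) = 0.2265 Ω
Seg 2: A = 10.3 mm² = 1.030e-05 m²
R_2 = (1.09×10^-7)(11.1)/(1.030e-05) = 0.1175 Ω
Seg 3: A = 4.64 mm² = 4.640e-06 m²
R_3 = (2.43×10^-8)(8.19)/(4.640e-06) = 0.04289 Ω
R_total = R_1 + R_2 + R_3 = 0.387 Ω

0.387 Ω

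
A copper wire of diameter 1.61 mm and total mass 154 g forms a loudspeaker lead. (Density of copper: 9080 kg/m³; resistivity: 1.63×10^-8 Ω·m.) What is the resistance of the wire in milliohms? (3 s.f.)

66.7 mΩ

A = π(d/2)² = π(8.0500e-04 m)² = 2.0358e-06 m²
L = m/(density·A) = 0.154/(9080×2.0358e-06) = 8.331 m
R = ρL/A = (1.63×10^-8)(8.331)/(2.0358e-06) = 66.7 mΩ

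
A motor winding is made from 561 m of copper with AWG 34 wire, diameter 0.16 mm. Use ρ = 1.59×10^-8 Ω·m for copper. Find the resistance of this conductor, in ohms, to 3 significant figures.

A = π(0.16/2 mm)² = π(8.0000e-05 m)² = 2.011e-08 m²
R = ρL/A = (1.59×10^-8)(561 m)/(2.011e-08 m²) = 444 Ω

444 Ω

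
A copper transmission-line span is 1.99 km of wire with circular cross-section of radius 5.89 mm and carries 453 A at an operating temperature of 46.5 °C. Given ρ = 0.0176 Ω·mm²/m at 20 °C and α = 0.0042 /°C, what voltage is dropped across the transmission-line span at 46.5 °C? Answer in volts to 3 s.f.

162 V

ρ = 0.0176 Ω·mm²/m = 1.76×10^-8 Ω·m
A = πr² = π(5.8900e-03 m)² = 1.090e-04 m²
R₍20₎ = ρL/A = (1.76×10^-8)(1990)/(1.090e-04) = 0.3214 Ω
R₍46.5₎ = R₍20₎(1 + αΔT) = 0.3214 × (1 + 0.0042×26.5) = 0.3571 Ω
V = IR = 453 × 0.3571 = 162 V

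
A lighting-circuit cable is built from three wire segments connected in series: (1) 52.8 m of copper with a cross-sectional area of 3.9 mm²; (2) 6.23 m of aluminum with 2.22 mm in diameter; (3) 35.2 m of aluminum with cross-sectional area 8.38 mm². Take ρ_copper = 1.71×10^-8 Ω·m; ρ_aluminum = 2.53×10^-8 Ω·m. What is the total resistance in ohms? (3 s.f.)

0.379 Ω

Seg 1: A = 3.9 mm² = 3.900e-06 m²
R_1 = (1.71×10^-8)(52.8)/(3.900e-06) = 0.2315 Ω
Seg 2: A = π(d/2)² = π(1.1100e-03 m)² = 3.871e-06 m²
R_2 = (2.53×10^-8)(6.23)/(3.871e-06) = 0.04072 Ω
Seg 3: A = 8.38 mm² = 8.380e-06 m²
R_3 = (2.53×10^-8)(35.2)/(8.380e-06) = 0.1063 Ω
R_total = R_1 + R_2 + R_3 = 0.379 Ω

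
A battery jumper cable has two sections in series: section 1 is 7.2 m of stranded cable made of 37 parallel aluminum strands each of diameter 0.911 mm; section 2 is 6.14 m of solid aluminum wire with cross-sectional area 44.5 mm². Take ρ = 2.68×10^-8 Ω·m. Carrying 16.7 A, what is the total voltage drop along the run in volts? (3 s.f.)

0.195 V

Section 1: A_strand = π(4.5550e-04)² = 6.518e-07 m²; R₁ = ρL/(N·A_s) = (2.68×10^-8)(7.2)/(37×6.518e-07) = 0.008001 Ω
Section 2: A = 44.5 mm² = 4.450e-05 m²
R₂ = (2.68×10^-8)(6.14)/(4.450e-05) = 0.003698 Ω
R = R₁ + R₂ = 0.0117 Ω
V = IR = 16.7 × 0.0117 = 0.195 V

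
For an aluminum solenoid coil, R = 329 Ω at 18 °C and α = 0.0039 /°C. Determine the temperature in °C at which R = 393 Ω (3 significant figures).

R = R₀(1 + α(T − T₀)) ⇒ T = T₀ + (R/R₀ − 1)/α
T = 18 + (393/329 − 1)/0.0039 = 18 + (0.1945)/0.0039 = 67.9 °C

67.9 °C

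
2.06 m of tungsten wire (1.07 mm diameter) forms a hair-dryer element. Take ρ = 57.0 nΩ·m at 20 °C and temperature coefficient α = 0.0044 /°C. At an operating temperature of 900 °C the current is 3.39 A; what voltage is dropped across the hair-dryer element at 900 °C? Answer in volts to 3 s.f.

2.16 V

ρ = 57.0 nΩ·m = 5.70×10^-8 Ω·m
A = π(d/2)² = π(5.3500e-04 m)² = 8.992e-07 m²
R₍20₎ = ρL/A = (5.70×10^-8)(2.06)/(8.992e-07) = 0.1306 Ω
R₍900₎ = R₍20₎(1 + αΔT) = 0.1306 × (1 + 0.0044×880) = 0.6362 Ω
V = IR = 3.39 × 0.6362 = 2.16 V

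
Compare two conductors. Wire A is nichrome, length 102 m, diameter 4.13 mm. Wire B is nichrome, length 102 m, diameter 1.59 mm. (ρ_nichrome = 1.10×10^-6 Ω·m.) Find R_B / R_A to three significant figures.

6.75

R ∝ ρL/d², so R_B/R_A = (d_A/d_B)²
= (4.13/1.59)² = 6.75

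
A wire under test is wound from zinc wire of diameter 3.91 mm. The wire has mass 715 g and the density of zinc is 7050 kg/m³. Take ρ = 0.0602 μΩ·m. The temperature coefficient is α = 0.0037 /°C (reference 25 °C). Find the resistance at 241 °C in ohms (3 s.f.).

ρ = 0.0602 μΩ·m = 6.02×10^-8 Ω·m
A = π(d/2)² = π(1.9550e-03 m)² = 1.2007e-05 m²
L = m/(density·A) = 0.715/(7050×1.2007e-05) = 8.446 m
R = ρL/A = (6.02×10^-8)(8.446)/(1.2007e-05) = 0.04235 Ω
R(241 °C) = 0.04235 × (1 + 0.0037×216) = 0.0762 Ω

0.0762 Ω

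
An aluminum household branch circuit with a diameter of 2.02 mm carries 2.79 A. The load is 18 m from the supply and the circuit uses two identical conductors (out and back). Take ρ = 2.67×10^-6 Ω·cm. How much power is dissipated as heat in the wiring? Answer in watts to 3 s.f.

2.33 W

ρ = 2.67×10^-6 Ω·cm = 2.67×10^-8 Ω·m
A = π(d/2)² = π(1.0100e-03 m)² = 3.205e-06 m²
Total conductor length (both ways) L = 2 × 18 = 36 m
R = ρL/A = (2.67×10^-8)(36)/(3.205e-06) = 0.2999 Ω
P = I²R = (2.79)² × 0.2999 = 2.33 W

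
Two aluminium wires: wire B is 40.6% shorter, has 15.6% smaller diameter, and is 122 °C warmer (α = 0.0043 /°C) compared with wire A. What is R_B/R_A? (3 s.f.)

R ∝ ρL/d² with ρ ∝ (1+αΔT), so R_B/R_A = (1 − 40.6/100) × (1 − 15.6/100)⁻² × (1 + 0.0043×122)
= 0.594 × 1.404 × 1.525 = 1.27

1.27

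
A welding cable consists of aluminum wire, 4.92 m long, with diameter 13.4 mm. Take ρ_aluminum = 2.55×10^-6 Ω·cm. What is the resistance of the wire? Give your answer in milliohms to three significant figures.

0.890 mΩ

ρ = 2.55×10^-6 Ω·cm = 2.55×10^-8 Ω·m
A = π(d/2)² = π(6.7000e-03 m)² = 1.410e-04 m²
R = ρL/A = (2.55×10^-8)(4.92 m)/(1.410e-04 m²) = 0.890 mΩ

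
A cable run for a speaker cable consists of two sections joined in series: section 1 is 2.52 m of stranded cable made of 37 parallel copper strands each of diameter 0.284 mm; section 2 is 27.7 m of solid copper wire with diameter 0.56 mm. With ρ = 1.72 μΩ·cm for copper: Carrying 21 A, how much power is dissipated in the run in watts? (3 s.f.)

861 W

ρ = 1.72 μΩ·cm = 1.72×10^-8 Ω·m
Section 1: A_strand = π(1.4200e-04)² = 6.335e-08 m²; R₁ = ρL/(N·A_s) = (1.72×10^-8)(2.52)/(37×6.335e-08) = 0.01849 Ω
Section 2: A = π(d/2)² = π(2.8000e-04 m)² = 2.463e-07 m²
R₂ = (1.72×10^-8)(27.7)/(2.463e-07) = 1.934 Ω
R = R₁ + R₂ = 1.953 Ω
P = I²R = (21)² × 1.953 = 861 W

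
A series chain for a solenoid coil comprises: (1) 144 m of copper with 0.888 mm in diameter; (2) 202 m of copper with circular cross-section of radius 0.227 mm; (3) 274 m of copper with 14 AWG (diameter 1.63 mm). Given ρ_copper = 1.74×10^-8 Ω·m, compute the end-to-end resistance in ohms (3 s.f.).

Seg 1: A = π(d/2)² = π(4.4400e-04 m)² = 6.193e-07 m²
R_1 = (1.74×10^-8)(144)/(6.193e-07) = 4.046 Ω
Seg 2: A = πr² = π(2.2700e-04 m)² = 1.619e-07 m²
R_2 = (1.74×10^-8)(202)/(1.619e-07) = 21.71 Ω
Seg 3: A = π(1.63/2 mm)² = π(8.1500e-04 m)² = 2.087e-06 m²
R_3 = (1.74×10^-8)(274)/(2.087e-06) = 2.285 Ω
R_total = R_1 + R_2 + R_3 = 28.0 Ω

28.0 Ω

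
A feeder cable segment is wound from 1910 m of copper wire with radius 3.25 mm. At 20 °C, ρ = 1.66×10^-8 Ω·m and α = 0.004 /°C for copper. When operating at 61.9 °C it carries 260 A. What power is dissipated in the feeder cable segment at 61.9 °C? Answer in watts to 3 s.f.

75400 W

A = πr² = π(3.2500e-03 m)² = 3.318e-05 m²
R₍20₎ = ρL/A = (1.66×10^-8)(1910)/(3.318e-05) = 0.9555 Ω
R₍61.9₎ = R₍20₎(1 + αΔT) = 0.9555 × (1 + 0.004×41.9) = 1.116 Ω
P = I²R = (260)² × 1.116 = 75400 W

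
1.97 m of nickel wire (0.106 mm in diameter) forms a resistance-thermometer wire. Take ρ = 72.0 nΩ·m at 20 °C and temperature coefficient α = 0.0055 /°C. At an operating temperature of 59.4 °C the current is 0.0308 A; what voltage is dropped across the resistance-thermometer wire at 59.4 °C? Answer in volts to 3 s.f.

0.602 V

ρ = 72.0 nΩ·m = 7.20×10^-8 Ω·m
A = π(d/2)² = π(5.3000e-05 m)² = 8.825e-09 m²
R₍20₎ = ρL/A = (7.20×10^-8)(1.97)/(8.825e-09) = 16.07 Ω
R₍59.4₎ = R₍20₎(1 + αΔT) = 16.07 × (1 + 0.0055×39.4) = 19.56 Ω
V = IR = 0.0308 × 19.56 = 0.602 V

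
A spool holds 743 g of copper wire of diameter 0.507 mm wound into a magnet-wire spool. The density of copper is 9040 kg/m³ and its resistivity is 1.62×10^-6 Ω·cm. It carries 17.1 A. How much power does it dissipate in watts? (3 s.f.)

ρ = 1.62×10^-6 Ω·cm = 1.62×10^-8 Ω·m
A = π(d/2)² = π(2.5350e-04 m)² = 2.0189e-07 m²
L = m/(density·A) = 0.743/(9040×2.0189e-07) = 407.1 m
R = ρL/A = (1.62×10^-8)(407.1)/(2.0189e-07) = 32.67 Ω
P = I²R = (17.1)² × 32.67 = 9550 W

9550 W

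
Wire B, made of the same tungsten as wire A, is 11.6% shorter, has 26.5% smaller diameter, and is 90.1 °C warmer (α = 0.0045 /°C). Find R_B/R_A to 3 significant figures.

R ∝ ρL/d² with ρ ∝ (1+αΔT), so R_B/R_A = (1 − 11.6/100) × (1 − 26.5/100)⁻² × (1 + 0.0045×90.1)
= 0.884 × 1.851 × 1.405 = 2.30

2.30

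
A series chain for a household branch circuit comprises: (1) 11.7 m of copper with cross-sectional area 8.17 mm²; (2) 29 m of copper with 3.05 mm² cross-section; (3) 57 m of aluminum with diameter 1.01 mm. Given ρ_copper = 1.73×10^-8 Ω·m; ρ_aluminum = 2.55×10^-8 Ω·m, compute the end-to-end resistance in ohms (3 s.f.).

Seg 1: A = 8.17 mm² = 8.170e-06 m²
R_1 = (1.73×10^-8)(11.7)/(8.170e-06) = 0.02477 Ω
Seg 2: A = 3.05 mm² = 3.050e-06 m²
R_2 = (1.73×10^-8)(29)/(3.050e-06) = 0.1645 Ω
Seg 3: A = π(d/2)² = π(5.0500e-04 m)² = 8.012e-07 m²
R_3 = (2.55×10^-8)(57)/(8.012e-07) = 1.814 Ω
R_total = R_1 + R_2 + R_3 = 2.00 Ω

2.00 Ω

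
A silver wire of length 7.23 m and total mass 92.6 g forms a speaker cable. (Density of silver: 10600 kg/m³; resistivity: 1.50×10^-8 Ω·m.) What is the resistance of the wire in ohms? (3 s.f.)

A = m/(density·L) = 0.0926/(10600×7.23) = 1.2083e-06 m²
R = ρL/A = (1.50×10^-8)(7.23)/(1.2083e-06) = 0.0898 Ω

0.0898 Ω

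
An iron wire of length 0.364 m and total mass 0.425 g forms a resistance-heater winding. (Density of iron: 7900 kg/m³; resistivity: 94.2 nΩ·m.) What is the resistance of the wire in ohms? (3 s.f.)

ρ = 94.2 nΩ·m = 9.42×10^-8 Ω·m
A = m/(density·L) = 4.250×10^-4/(7900×0.364) = 1.4780e-07 m²
R = ρL/A = (9.42×10^-8)(0.364)/(1.4780e-07) = 0.232 Ω

0.232 Ω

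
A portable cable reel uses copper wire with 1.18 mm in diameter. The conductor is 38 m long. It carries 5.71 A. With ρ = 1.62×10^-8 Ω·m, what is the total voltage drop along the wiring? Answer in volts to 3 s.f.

A = π(d/2)² = π(5.9000e-04 m)² = 1.094e-06 m²
R = ρL/A = (1.62×10^-8)(38)/(1.094e-06) = 0.5629 Ω
V = IR = 5.71 × 0.5629 = 3.21 V

3.21 V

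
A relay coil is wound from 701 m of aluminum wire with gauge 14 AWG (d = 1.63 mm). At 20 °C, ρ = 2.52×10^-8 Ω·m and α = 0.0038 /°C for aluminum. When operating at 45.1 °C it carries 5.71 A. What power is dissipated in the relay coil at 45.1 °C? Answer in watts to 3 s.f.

A = π(1.63/2 mm)² = π(8.1500e-04 m)² = 2.087e-06 m²
R₍20₎ = ρL/A = (2.52×10^-8)(701)/(2.087e-06) = 8.466 Ω
R₍45.1₎ = R₍20₎(1 + αΔT) = 8.466 × (1 + 0.0038×25.1) = 9.273 Ω
P = I²R = (5.71)² × 9.273 = 302 W

302 W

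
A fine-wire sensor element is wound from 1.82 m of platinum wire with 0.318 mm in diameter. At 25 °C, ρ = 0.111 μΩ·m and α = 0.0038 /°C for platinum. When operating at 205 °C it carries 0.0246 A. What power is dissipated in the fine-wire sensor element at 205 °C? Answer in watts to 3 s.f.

ρ = 0.111 μΩ·m = 1.11×10^-7 Ω·m
A = π(d/2)² = π(1.5900e-04 m)² = 7.942e-08 m²
R₍25₎ = ρL/A = (1.11×10^-7)(1.82)/(7.942e-08) = 2.544 Ω
R₍205₎ = R₍25₎(1 + αΔT) = 2.544 × (1 + 0.0038×180) = 4.283 Ω
P = I²R = (0.0246)² × 4.283 = 0.00259 W

0.00259 W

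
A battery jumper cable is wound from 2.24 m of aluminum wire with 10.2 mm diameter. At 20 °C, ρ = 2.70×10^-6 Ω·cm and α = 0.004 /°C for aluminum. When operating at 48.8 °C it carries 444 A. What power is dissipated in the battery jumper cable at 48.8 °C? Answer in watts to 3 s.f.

ρ = 2.70×10^-6 Ω·cm = 2.70×10^-8 Ω·m
A = π(d/2)² = π(5.1000e-03 m)² = 8.171e-05 m²
R₍20₎ = ρL/A = (2.70×10^-8)(2.24)/(8.171e-05) = 7.402×10^-4 Ω
R₍48.8₎ = R₍20₎(1 + αΔT) = 7.402×10^-4 × (1 + 0.004×28.8) = 8.254×10^-4 Ω
P = I²R = (444)² × 8.254×10^-4 = 163 W

163 W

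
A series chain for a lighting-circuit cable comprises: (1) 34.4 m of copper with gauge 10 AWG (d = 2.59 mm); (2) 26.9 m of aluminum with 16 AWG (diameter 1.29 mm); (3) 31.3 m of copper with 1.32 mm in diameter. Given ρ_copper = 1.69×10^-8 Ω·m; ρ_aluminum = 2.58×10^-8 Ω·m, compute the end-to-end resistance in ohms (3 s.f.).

1.03 Ω

Seg 1: A = π(2.59/2 mm)² = π(1.2950e-03 m)² = 5.269e-06 m²
R_1 = (1.69×10^-8)(34.4)/(5.269e-06) = 0.1103 Ω
Seg 2: A = π(1.29/2 mm)² = π(6.4500e-04 m)² = 1.307e-06 m²
R_2 = (2.58×10^-8)(26.9)/(1.307e-06) = 0.531 Ω
Seg 3: A = π(d/2)² = π(6.6000e-04 m)² = 1.368e-06 m²
R_3 = (1.69×10^-8)(31.3)/(1.368e-06) = 0.3865 Ω
R_total = R_1 + R_2 + R_3 = 1.03 Ω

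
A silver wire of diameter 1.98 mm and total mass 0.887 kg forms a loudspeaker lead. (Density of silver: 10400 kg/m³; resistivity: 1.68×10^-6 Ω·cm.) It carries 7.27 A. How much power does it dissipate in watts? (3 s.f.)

7.99 W

ρ = 1.68×10^-6 Ω·cm = 1.68×10^-8 Ω·m
A = π(d/2)² = π(9.9000e-04 m)² = 3.0791e-06 m²
L = m/(density·A) = 0.887/(10400×3.0791e-06) = 27.7 m
R = ρL/A = (1.68×10^-8)(27.7)/(3.0791e-06) = 0.1511 Ω
P = I²R = (7.27)² × 0.1511 = 7.99 W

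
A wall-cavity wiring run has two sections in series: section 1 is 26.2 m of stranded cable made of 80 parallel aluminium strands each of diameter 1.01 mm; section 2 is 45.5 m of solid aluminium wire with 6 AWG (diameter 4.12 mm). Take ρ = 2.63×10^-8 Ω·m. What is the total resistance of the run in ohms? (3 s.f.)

0.101 Ω

Section 1: A_strand = π(5.0500e-04)² = 8.012e-07 m²; R₁ = ρL/(N·A_s) = (2.63×10^-8)(26.2)/(80×8.012e-07) = 0.01075 Ω
Section 2: A = π(4.12/2 mm)² = π(2.0600e-03 m)² = 1.333e-05 m²
R₂ = (2.63×10^-8)(45.5)/(1.333e-05) = 0.08976 Ω
R = R₁ + R₂ = 0.101 Ω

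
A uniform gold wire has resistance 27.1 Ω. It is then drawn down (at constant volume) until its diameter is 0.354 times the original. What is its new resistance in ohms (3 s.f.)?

Volume constant ⇒ L' = L/r² with r = 0.354. R' = ρL'/A' = ρ(L/r²)/(πr²d₀²/4) = R/r⁴.
R' = 63.68 × 27.1 = 1730 Ω

1730 Ω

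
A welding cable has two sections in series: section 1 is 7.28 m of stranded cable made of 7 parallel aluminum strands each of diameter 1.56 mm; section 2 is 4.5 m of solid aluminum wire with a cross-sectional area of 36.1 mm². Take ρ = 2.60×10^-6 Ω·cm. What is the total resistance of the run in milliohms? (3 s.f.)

17.4 mΩ

ρ = 2.60×10^-6 Ω·cm = 2.60×10^-8 Ω·m
Section 1: A_strand = π(7.8000e-04)² = 1.911e-06 m²; R₁ = ρL/(N·A_s) = (2.60×10^-8)(7.28)/(7×1.911e-06) = 0.01415 Ω
Section 2: A = 36.1 mm² = 3.610e-05 m²
R₂ = (2.60×10^-8)(4.5)/(3.610e-05) = 0.003241 Ω
R = R₁ + R₂ = 17.4 mΩ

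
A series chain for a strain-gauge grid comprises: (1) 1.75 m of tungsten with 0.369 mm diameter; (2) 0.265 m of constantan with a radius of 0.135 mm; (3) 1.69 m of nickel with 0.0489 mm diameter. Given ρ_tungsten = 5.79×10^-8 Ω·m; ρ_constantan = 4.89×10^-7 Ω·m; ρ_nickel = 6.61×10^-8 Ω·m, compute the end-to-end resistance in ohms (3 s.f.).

Seg 1: A = π(d/2)² = π(1.8450e-04 m)² = 1.069e-07 m²
R_1 = (5.79×10^-8)(1.75)/(1.069e-07) = 0.9475 Ω
Seg 2: A = πr² = π(1.3500e-04 m)² = 5.726e-08 m²
R_2 = (4.89×10^-7)(0.265)/(5.726e-08) = 2.263 Ω
Seg 3: A = π(d/2)² = π(2.4450e-05 m)² = 1.878e-09 m²
R_3 = (6.61×10^-8)(1.69)/(1.878e-09) = 59.48 Ω
R_total = R_1 + R_2 + R_3 = 62.7 Ω

62.7 Ω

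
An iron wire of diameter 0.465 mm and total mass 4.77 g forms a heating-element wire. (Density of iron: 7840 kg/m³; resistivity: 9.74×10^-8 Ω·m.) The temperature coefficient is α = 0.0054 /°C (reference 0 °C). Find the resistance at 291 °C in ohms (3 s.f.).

A = π(d/2)² = π(2.3250e-04 m)² = 1.6982e-07 m²
L = m/(density·A) = 0.00477/(7840×1.6982e-07) = 3.583 m
R = ρL/A = (9.74×10^-8)(3.583)/(1.6982e-07) = 2.055 Ω
R(291 °C) = 2.055 × (1 + 0.0054×291) = 5.28 Ω

5.28 Ω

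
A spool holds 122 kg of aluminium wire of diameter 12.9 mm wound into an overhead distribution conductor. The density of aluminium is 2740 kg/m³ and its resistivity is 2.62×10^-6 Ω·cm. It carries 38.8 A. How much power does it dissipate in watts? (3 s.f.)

ρ = 2.62×10^-6 Ω·cm = 2.62×10^-8 Ω·m
A = π(d/2)² = π(6.4500e-03 m)² = 1.3070e-04 m²
L = m/(density·A) = 122/(2740×1.3070e-04) = 340.7 m
R = ρL/A = (2.62×10^-8)(340.7)/(1.3070e-04) = 0.06829 Ω
P = I²R = (38.8)² × 0.06829 = 103 W

103 W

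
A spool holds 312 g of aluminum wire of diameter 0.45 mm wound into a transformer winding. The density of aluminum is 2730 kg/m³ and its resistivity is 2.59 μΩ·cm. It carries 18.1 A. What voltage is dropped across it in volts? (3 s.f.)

2120 V

ρ = 2.59 μΩ·cm = 2.59×10^-8 Ω·m
A = π(d/2)² = π(2.2500e-04 m)² = 1.5904e-07 m²
L = m/(density·A) = 0.312/(2730×1.5904e-07) = 718.6 m
R = ρL/A = (2.59×10^-8)(718.6)/(1.5904e-07) = 117 Ω
V = IR = 18.1 × 117 = 2120 V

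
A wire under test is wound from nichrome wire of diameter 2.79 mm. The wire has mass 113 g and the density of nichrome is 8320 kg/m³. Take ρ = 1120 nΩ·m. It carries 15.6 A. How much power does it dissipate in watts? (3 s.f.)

ρ = 1120 nΩ·m = 1.12×10^-6 Ω·m
A = π(d/2)² = π(1.3950e-03 m)² = 6.1136e-06 m²
L = m/(density·A) = 0.113/(8320×6.1136e-06) = 2.222 m
R = ρL/A = (1.12×10^-6)(2.222)/(6.1136e-06) = 0.407 Ω
P = I²R = (15.6)² × 0.407 = 99.0 W

99.0 W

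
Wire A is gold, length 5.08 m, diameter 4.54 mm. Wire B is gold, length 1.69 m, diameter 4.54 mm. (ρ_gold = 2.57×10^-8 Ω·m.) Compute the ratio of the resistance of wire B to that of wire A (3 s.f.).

0.333

R ∝ ρL/d², so R_B/R_A = (L_B/L_A)
= (1.69/5.08) = 0.333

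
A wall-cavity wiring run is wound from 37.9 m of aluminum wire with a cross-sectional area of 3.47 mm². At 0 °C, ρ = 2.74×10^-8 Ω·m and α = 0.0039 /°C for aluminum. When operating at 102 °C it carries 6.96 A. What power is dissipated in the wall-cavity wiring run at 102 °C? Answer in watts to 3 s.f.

A = 3.47 mm² = 3.470e-06 m²
R₍0₎ = ρL/A = (2.74×10^-8)(37.9)/(3.470e-06) = 0.2993 Ω
R₍102₎ = R₍0₎(1 + αΔT) = 0.2993 × (1 + 0.0039×102) = 0.4183 Ω
P = I²R = (6.96)² × 0.4183 = 20.3 W

20.3 W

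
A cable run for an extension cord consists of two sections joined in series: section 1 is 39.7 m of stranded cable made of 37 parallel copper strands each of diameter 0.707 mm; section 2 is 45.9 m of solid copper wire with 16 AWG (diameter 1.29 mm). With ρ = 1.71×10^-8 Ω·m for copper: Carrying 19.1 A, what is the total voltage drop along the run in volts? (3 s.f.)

12.4 V

Section 1: A_strand = π(3.5350e-04)² = 3.926e-07 m²; R₁ = ρL/(N·A_s) = (1.71×10^-8)(39.7)/(37×3.926e-07) = 0.04674 Ω
Section 2: A = π(1.29/2 mm)² = π(6.4500e-04 m)² = 1.307e-06 m²
R₂ = (1.71×10^-8)(45.9)/(1.307e-06) = 0.6005 Ω
R = R₁ + R₂ = 0.6473 Ω
V = IR = 19.1 × 0.6473 = 12.4 V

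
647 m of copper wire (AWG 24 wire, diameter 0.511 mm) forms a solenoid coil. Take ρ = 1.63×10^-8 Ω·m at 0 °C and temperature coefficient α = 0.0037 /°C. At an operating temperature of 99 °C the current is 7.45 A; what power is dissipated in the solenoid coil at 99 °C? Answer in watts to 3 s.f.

A = π(0.511/2 mm)² = π(2.5550e-04 m)² = 2.051e-07 m²
R₍0₎ = ρL/A = (1.63×10^-8)(647)/(2.051e-07) = 51.42 Ω
R₍99₎ = R₍0₎(1 + αΔT) = 51.42 × (1 + 0.0037×99) = 70.26 Ω
P = I²R = (7.45)² × 70.26 = 3900 W

3900 W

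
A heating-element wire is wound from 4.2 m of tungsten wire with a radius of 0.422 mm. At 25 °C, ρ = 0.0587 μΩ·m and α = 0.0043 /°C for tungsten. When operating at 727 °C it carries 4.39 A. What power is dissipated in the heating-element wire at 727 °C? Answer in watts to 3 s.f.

34.1 W

ρ = 0.0587 μΩ·m = 5.87×10^-8 Ω·m
A = πr² = π(4.2200e-04 m)² = 5.595e-07 m²
R₍25₎ = ρL/A = (5.87×10^-8)(4.2)/(5.595e-07) = 0.4407 Ω
R₍727₎ = R₍25₎(1 + αΔT) = 0.4407 × (1 + 0.0043×702) = 1.771 Ω
P = I²R = (4.39)² × 1.771 = 34.1 W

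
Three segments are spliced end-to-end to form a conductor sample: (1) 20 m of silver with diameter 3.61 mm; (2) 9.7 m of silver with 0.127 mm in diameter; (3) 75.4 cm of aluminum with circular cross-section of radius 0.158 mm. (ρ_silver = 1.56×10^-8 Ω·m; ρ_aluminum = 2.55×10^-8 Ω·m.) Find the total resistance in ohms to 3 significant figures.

12.2 Ω

Seg 1: A = π(d/2)² = π(1.8050e-03 m)² = 1.024e-05 m²
R_1 = (1.56×10^-8)(20)/(1.024e-05) = 0.03048 Ω
Seg 2: A = π(d/2)² = π(6.3500e-05 m)² = 1.267e-08 m²
R_2 = (1.56×10^-8)(9.7)/(1.267e-08) = 11.95 Ω
Seg 3: A = πr² = π(1.5800e-04 m)² = 7.843e-08 m²
R_3 = (2.55×10^-8)(0.754)/(7.843e-08) = 0.2452 Ω
R_total = R_1 + R_2 + R_3 = 12.2 Ω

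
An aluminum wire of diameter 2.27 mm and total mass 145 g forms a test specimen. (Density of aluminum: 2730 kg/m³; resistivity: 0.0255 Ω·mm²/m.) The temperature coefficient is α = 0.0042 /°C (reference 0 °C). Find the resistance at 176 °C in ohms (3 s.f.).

ρ = 0.0255 Ω·mm²/m = 2.55×10^-8 Ω·m
A = π(d/2)² = π(1.1350e-03 m)² = 4.0471e-06 m²
L = m/(density·A) = 0.145/(2730×4.0471e-06) = 13.12 m
R = ρL/A = (2.55×10^-8)(13.12)/(4.0471e-06) = 0.08269 Ω
R(176 °C) = 0.08269 × (1 + 0.0042×176) = 0.144 Ω

0.144 Ω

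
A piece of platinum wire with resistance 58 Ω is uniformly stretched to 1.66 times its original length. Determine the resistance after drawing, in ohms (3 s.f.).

Volume constant ⇒ A' = A/k with k = 1.66. R' = ρ(kL)/(A/k) = k²R.
R' = 2.756 × 58 = 160 Ω

160 Ω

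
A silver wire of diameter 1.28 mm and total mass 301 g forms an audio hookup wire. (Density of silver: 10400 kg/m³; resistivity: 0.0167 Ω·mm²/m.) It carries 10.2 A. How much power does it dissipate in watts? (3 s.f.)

30.4 W

ρ = 0.0167 Ω·mm²/m = 1.67×10^-8 Ω·m
A = π(d/2)² = π(6.4000e-04 m)² = 1.2868e-06 m²
L = m/(density·A) = 0.301/(10400×1.2868e-06) = 22.49 m
R = ρL/A = (1.67×10^-8)(22.49)/(1.2868e-06) = 0.2919 Ω
P = I²R = (10.2)² × 0.2919 = 30.4 W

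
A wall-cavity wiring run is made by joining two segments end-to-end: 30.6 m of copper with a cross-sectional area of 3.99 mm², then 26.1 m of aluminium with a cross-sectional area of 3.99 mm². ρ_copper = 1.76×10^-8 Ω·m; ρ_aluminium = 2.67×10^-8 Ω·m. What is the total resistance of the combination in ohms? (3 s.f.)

Segment 1: A = 3.99 mm² = 3.990e-06 m²
R₁ = ρL/A = (1.76×10^-8)(30.6)/(3.990e-06) = 0.135 Ω
R₂ = (2.67×10^-8)(26.1)/(3.990e-06) = 0.1747 Ω
R = R₁ + R₂ = 0.310 Ω

0.310 Ω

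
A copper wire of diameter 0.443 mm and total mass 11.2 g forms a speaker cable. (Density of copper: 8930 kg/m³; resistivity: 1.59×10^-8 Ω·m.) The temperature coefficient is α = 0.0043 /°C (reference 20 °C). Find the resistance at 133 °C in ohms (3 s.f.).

A = π(d/2)² = π(2.2150e-04 m)² = 1.5413e-07 m²
L = m/(density·A) = 0.0112/(8930×1.5413e-07) = 8.137 m
R = ρL/A = (1.59×10^-8)(8.137)/(1.5413e-07) = 0.8394 Ω
R(133 °C) = 0.8394 × (1 + 0.0043×113) = 1.25 Ω

1.25 Ω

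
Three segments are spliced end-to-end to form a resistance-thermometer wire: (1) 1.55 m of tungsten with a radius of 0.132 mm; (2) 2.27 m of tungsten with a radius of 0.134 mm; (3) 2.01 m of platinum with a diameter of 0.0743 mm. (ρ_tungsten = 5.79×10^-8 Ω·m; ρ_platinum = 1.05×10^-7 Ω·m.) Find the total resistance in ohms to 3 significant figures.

Seg 1: A = πr² = π(1.3200e-04 m)² = 5.474e-08 m²
R_1 = (5.79×10^-8)(1.55)/(5.474e-08) = 1.64 Ω
Seg 2: A = πr² = π(1.3400e-04 m)² = 5.641e-08 m²
R_2 = (5.79×10^-8)(2.27)/(5.641e-08) = 2.33 Ω
Seg 3: A = π(d/2)² = π(3.7150e-05 m)² = 4.336e-09 m²
R_3 = (1.05×10^-7)(2.01)/(4.336e-09) = 48.68 Ω
R_total = R_1 + R_2 + R_3 = 52.6 Ω

52.6 Ω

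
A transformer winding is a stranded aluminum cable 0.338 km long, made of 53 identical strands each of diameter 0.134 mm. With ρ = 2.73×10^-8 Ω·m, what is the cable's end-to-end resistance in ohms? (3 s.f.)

12.3 Ω

A_strand = π(6.7000e-05 m)² = 1.410e-08 m²
R_strand = ρL/A = (2.73×10^-8)(338)/(1.410e-08) = 654.3 Ω
R_total = R_strand/N = 654.3/53 = 12.3 Ω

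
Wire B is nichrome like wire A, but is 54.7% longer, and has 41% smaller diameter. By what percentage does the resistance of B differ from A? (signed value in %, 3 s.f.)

344%

R ∝ L/d², so R_B/R_A = (1 + 54.7/100) × (1 − 41/100)⁻²
= 1.547 × 2.873 = 4.444
(R_B − R_A)/R_A = 4.444 − 1 = 344%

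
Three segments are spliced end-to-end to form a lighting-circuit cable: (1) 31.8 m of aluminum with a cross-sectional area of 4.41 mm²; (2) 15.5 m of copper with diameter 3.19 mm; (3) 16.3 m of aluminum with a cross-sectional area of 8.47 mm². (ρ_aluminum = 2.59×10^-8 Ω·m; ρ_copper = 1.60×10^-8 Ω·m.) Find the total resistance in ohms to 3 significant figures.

0.268 Ω

Seg 1: A = 4.41 mm² = 4.410e-06 m²
R_1 = (2.59×10^-8)(31.8)/(4.410e-06) = 0.1868 Ω
Seg 2: A = π(d/2)² = π(1.5950e-03 m)² = 7.992e-06 m²
R_2 = (1.60×10^-8)(15.5)/(7.992e-06) = 0.03103 Ω
Seg 3: A = 8.47 mm² = 8.470e-06 m²
R_3 = (2.59×10^-8)(16.3)/(8.470e-06) = 0.04984 Ω
R_total = R_1 + R_2 + R_3 = 0.268 Ω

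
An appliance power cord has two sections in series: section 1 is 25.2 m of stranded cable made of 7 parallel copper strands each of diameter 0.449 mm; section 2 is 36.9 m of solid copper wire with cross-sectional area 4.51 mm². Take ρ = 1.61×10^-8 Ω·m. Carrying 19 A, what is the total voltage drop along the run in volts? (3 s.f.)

9.46 V

Section 1: A_strand = π(2.2450e-04)² = 1.583e-07 m²; R₁ = ρL/(N·A_s) = (1.61×10^-8)(25.2)/(7×1.583e-07) = 0.3661 Ω
Section 2: A = 4.51 mm² = 4.510e-06 m²
R₂ = (1.61×10^-8)(36.9)/(4.510e-06) = 0.1317 Ω
R = R₁ + R₂ = 0.4978 Ω
V = IR = 19 × 0.4978 = 9.46 V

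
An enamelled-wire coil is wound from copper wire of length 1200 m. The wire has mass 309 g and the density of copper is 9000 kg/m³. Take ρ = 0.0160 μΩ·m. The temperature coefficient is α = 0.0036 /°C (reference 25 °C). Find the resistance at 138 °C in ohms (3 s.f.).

944 Ω

ρ = 0.0160 μΩ·m = 1.60×10^-8 Ω·m
A = m/(density·L) = 0.309/(9000×1200) = 2.8611e-08 m²
R = ρL/A = (1.60×10^-8)(1200)/(2.8611e-08) = 671.1 Ω
R(138 °C) = 671.1 × (1 + 0.0036×113) = 944 Ω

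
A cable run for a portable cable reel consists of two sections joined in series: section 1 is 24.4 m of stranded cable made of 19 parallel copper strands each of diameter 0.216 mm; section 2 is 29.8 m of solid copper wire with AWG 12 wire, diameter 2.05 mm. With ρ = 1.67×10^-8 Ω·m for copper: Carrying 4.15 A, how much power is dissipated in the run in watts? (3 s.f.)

Section 1: A_strand = π(1.0800e-04)² = 3.664e-08 m²; R₁ = ρL/(N·A_s) = (1.67×10^-8)(24.4)/(19×3.664e-08) = 0.5853 Ω
Section 2: A = π(2.05/2 mm)² = π(1.0250e-03 m)² = 3.301e-06 m²
R₂ = (1.67×10^-8)(29.8)/(3.301e-06) = 0.1508 Ω
R = R₁ + R₂ = 0.736 Ω
P = I²R = (4.15)² × 0.736 = 12.7 W

12.7 W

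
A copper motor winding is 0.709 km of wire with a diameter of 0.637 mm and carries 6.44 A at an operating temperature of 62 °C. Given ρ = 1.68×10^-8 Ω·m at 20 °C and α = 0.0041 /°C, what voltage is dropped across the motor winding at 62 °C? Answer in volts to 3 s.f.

A = π(d/2)² = π(3.1850e-04 m)² = 3.187e-07 m²
R₍20₎ = ρL/A = (1.68×10^-8)(709)/(3.187e-07) = 37.38 Ω
R₍62₎ = R₍20₎(1 + αΔT) = 37.38 × (1 + 0.0041×42) = 43.81 Ω
V = IR = 6.44 × 43.81 = 282 V

282 V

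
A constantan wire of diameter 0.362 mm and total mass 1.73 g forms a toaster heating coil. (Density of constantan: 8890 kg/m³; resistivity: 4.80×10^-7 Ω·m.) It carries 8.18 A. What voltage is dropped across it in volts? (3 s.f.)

72.1 V

A = π(d/2)² = π(1.8100e-04 m)² = 1.0292e-07 m²
L = m/(density·A) = 0.00173/(8890×1.0292e-07) = 1.891 m
R = ρL/A = (4.80×10^-7)(1.891)/(1.0292e-07) = 8.818 Ω
V = IR = 8.18 × 8.818 = 72.1 V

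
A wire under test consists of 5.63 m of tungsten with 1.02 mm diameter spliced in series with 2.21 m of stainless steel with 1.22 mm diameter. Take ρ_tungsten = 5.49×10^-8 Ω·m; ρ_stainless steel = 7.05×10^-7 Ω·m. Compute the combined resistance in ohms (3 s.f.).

1.71 Ω

Segment 1: A = π(d/2)² = π(5.1000e-04 m)² = 8.171e-07 m²
R₁ = ρL/A = (5.49×10^-8)(5.63)/(8.171e-07) = 0.3783 Ω
Segment 2: A = π(d/2)² = π(6.1000e-04 m)² = 1.169e-06 m²
R₂ = (7.05×10^-7)(2.21)/(1.169e-06) = 1.333 Ω
R = R₁ + R₂ = 1.71 Ω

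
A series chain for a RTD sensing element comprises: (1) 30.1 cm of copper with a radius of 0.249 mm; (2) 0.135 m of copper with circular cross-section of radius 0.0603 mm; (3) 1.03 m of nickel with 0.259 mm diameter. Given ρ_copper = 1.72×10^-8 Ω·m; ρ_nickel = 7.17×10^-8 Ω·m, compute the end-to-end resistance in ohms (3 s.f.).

Seg 1: A = πr² = π(2.4900e-04 m)² = 1.948e-07 m²
R_1 = (1.72×10^-8)(0.301)/(1.948e-07) = 0.02658 Ω
Seg 2: A = πr² = π(6.0300e-05 m)² = 1.142e-08 m²
R_2 = (1.72×10^-8)(0.135)/(1.142e-08) = 0.2033 Ω
Seg 3: A = π(d/2)² = π(1.2950e-04 m)² = 5.269e-08 m²
R_3 = (7.17×10^-8)(1.03)/(5.269e-08) = 1.402 Ω
R_total = R_1 + R_2 + R_3 = 1.63 Ω

1.63 Ω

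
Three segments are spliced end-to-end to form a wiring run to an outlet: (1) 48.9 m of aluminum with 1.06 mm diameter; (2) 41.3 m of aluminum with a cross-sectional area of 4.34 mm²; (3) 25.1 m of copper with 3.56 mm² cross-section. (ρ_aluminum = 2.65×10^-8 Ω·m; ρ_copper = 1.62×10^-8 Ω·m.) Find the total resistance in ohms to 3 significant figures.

Seg 1: A = π(d/2)² = π(5.3000e-04 m)² = 8.825e-07 m²
R_1 = (2.65×10^-8)(48.9)/(8.825e-07) = 1.468 Ω
Seg 2: A = 4.34 mm² = 4.340e-06 m²
R_2 = (2.65×10^-8)(41.3)/(4.340e-06) = 0.2522 Ω
Seg 3: A = 3.56 mm² = 3.560e-06 m²
R_3 = (1.62×10^-8)(25.1)/(3.560e-06) = 0.1142 Ω
R_total = R_1 + R_2 + R_3 = 1.83 Ω

1.83 Ω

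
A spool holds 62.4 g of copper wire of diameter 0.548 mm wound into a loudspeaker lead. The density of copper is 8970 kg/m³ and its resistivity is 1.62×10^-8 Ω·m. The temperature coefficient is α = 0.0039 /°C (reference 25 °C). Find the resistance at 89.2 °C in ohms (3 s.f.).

2.53 Ω

A = π(d/2)² = π(2.7400e-04 m)² = 2.3586e-07 m²
L = m/(density·A) = 0.0624/(8970×2.3586e-07) = 29.49 m
R = ρL/A = (1.62×10^-8)(29.49)/(2.3586e-07) = 2.026 Ω
R(89.2 °C) = 2.026 × (1 + 0.0039×64.2) = 2.53 Ω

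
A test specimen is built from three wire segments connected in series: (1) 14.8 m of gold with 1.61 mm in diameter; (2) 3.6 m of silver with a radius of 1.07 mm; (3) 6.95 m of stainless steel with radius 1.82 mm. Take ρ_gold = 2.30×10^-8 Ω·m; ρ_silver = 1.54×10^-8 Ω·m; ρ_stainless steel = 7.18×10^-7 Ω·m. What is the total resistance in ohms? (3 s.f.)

Seg 1: A = π(d/2)² = π(8.0500e-04 m)² = 2.036e-06 m²
R_1 = (2.30×10^-8)(14.8)/(2.036e-06) = 0.1672 Ω
Seg 2: A = πr² = π(1.0700e-03 m)² = 3.597e-06 m²
R_2 = (1.54×10^-8)(3.6)/(3.597e-06) = 0.01541 Ω
Seg 3: A = πr² = π(1.8200e-03 m)² = 1.041e-05 m²
R_3 = (7.18×10^-7)(6.95)/(1.041e-05) = 0.4795 Ω
R_total = R_1 + R_2 + R_3 = 0.662 Ω

0.662 Ω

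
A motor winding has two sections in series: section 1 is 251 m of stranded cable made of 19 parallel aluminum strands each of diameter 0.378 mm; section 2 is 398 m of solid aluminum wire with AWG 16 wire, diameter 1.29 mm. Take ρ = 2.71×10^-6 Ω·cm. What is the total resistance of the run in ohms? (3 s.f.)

11.4 Ω

ρ = 2.71×10^-6 Ω·cm = 2.71×10^-8 Ω·m
Section 1: A_strand = π(1.8900e-04)² = 1.122e-07 m²; R₁ = ρL/(N·A_s) = (2.71×10^-8)(251)/(19×1.122e-07) = 3.19 Ω
Section 2: A = π(1.29/2 mm)² = π(6.4500e-04 m)² = 1.307e-06 m²
R₂ = (2.71×10^-8)(398)/(1.307e-06) = 8.252 Ω
R = R₁ + R₂ = 11.4 Ω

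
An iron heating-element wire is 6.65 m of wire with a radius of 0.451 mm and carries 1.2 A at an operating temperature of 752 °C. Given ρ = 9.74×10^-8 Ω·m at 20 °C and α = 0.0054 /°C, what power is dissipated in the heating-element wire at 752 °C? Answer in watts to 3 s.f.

7.23 W

A = πr² = π(4.5100e-04 m)² = 6.390e-07 m²
R₍20₎ = ρL/A = (9.74×10^-8)(6.65)/(6.390e-07) = 1.014 Ω
R₍752₎ = R₍20₎(1 + αΔT) = 1.014 × (1 + 0.0054×732) = 5.02 Ω
P = I²R = (1.2)² × 5.02 = 7.23 W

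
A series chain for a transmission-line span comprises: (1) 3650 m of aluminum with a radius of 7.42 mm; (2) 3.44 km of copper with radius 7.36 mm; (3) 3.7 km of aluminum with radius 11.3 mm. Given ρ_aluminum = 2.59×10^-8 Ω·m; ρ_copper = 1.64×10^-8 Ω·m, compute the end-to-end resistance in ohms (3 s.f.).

1.12 Ω

Seg 1: A = πr² = π(7.4200e-03 m)² = 1.730e-04 m²
R_1 = (2.59×10^-8)(3650)/(1.730e-04) = 0.5466 Ω
Seg 2: A = πr² = π(7.3600e-03 m)² = 1.702e-04 m²
R_2 = (1.64×10^-8)(3440)/(1.702e-04) = 0.3315 Ω
Seg 3: A = πr² = π(1.1300e-02 m)² = 4.011e-04 m²
R_3 = (2.59×10^-8)(3700)/(4.011e-04) = 0.2389 Ω
R_total = R_1 + R_2 + R_3 = 1.12 Ω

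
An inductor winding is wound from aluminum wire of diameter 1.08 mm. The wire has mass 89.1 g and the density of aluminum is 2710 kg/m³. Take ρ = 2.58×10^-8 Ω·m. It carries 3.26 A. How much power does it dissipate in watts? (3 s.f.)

10.7 W

A = π(d/2)² = π(5.4000e-04 m)² = 9.1609e-07 m²
L = m/(density·A) = 0.0891/(2710×9.1609e-07) = 35.89 m
R = ρL/A = (2.58×10^-8)(35.89)/(9.1609e-07) = 1.011 Ω
P = I²R = (3.26)² × 1.011 = 10.7 W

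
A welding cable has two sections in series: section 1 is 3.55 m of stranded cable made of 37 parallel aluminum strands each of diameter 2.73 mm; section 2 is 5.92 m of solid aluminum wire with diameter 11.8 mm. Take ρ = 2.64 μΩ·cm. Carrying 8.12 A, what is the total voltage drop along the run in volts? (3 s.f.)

0.0151 V

ρ = 2.64 μΩ·cm = 2.64×10^-8 Ω·m
Section 1: A_strand = π(1.3650e-03)² = 5.853e-06 m²; R₁ = ρL/(N·A_s) = (2.64×10^-8)(3.55)/(37×5.853e-06) = 4.327×10^-4 Ω
Section 2: A = π(d/2)² = π(5.9000e-03 m)² = 1.094e-04 m²
R₂ = (2.64×10^-8)(5.92)/(1.094e-04) = 0.001429 Ω
R = R₁ + R₂ = 0.001862 Ω
V = IR = 8.12 × 0.001862 = 0.0151 V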